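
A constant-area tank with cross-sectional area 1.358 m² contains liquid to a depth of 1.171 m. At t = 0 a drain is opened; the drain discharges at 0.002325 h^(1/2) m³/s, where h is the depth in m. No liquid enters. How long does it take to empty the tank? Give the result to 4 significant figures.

1264 s

A dh/dt = −Q_out = −0.002325 √h.
Separate and integrate: 2(√h − √h₀) = −(0.002325/A) t.
Set h = 0: 2√h₀ = (0.002325/A) t_empty ⇒ t_empty = 2A√h₀/0.002325.
t_empty = 2·1.358·√1.171/0.002325 = 2.71600·1.08213/0.002325 = 1264.11 s.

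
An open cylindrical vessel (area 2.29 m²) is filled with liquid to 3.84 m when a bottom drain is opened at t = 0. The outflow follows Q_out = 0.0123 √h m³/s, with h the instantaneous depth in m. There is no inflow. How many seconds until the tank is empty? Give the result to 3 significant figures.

730 s

With no inflow, A dh/dt = −0.0123 √h.
Separate and integrate: 2(√h − √h₀) = −(0.0123/A) t.
Set h = 0: 2√h₀ = (0.0123/A) t_empty ⇒ t_empty = 2A√h₀/0.0123.
t_empty = 2·2.29·√3.84/0.0123 = 4.5800·1.9596/0.0123 = 729.67 s.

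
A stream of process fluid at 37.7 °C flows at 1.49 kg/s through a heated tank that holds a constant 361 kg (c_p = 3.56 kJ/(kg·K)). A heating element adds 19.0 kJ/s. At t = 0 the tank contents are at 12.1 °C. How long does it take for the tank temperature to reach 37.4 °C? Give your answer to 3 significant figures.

M c_p dT/dt = ṁ c_p (T_in − T) + Q̇.
τ = M/ṁ = 242.28 s; T_ss = T_in + Q̇/(ṁ c_p) = 41.282 °C.
T(t) = T_ss + (T₀ − T_ss) e^(−t/τ). Set T = 37.4:
e^(−t/τ) = (37.4 − 41.282)/(12.1 − 41.282) = 0.13303
t = −242.28 · ln(0.13303) = 488.74 s.

489 s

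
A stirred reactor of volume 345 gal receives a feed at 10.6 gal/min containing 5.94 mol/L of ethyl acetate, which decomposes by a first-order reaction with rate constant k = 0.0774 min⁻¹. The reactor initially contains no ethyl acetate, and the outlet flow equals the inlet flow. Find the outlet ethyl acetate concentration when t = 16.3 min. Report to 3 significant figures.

Accumulation = in − out − consumed: V dC/dt = Q C_in − Q C − k V C.
This is linear with rate a = Q/V + k = 0.10812 min⁻¹.
C_ss = Q C_in/(Q + kV) = 1.6879 mol/L; C(t) = C_ss + (C₀ − C_ss) e^(−a t).
C(16.3) = 1.6879 + (-1.6879)·e^(−0.10812·16.3) = 1.6879 + (-1.6879)·0.17163 = 1.3982 mol/L.

1.40 mol/L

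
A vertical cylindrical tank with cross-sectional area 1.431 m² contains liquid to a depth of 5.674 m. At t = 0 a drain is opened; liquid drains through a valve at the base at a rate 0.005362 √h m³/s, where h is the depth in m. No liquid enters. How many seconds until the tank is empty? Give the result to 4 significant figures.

Unsteady balance on liquid volume: A dh/dt = −0.005362 √h.
This is separable: 2 d(√h)/dt = −0.005362/A, so √h = √h₀ − (0.005362/(2A)) t.
Tank is empty when √h = 0: t_empty = 2A√h₀/0.005362.
t_empty = 2·1.431·√5.674/0.005362 = 2.86200·2.38202/0.005362 = 1271.42 s.

1271 s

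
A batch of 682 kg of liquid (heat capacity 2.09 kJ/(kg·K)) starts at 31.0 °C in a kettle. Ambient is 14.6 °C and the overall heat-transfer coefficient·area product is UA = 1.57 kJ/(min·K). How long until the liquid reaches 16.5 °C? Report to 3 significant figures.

M c_p dT/dt = −UA(T − T_amb).
τ = M c_p/UA = 907.89 min; T_ss = T_amb = 14.600 °C.
T(t) = T_ss + (T₀ − T_ss)e^(−t/τ); set T = 16.5:
t = −τ ln[(T − T_ss)/(T₀ − T_ss)] = −907.89 · ln(0.11585) = 1956.9 min.

1960 min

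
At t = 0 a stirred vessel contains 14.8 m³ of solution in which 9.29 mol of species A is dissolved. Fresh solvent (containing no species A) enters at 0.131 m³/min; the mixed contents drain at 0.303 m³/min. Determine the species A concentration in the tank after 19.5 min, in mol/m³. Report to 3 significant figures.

Total volume: dV/dt = Q_in − Q_out = -0.17200 m³/min, so V(t) = 14.8 − 0.17200 t and V(19.5) = 11.446 m³.
No species A enters, so dm/dt = −Q_out · (m/V).
dm/m = −Q_out dt/(V₀ − 0.17200 t); integrating gives ln(m/m₀) = −(Q_out/(Q_in−Q_out)) ln(V/V₀).
m = m₀ (V₀/V)^(Q_out/(Q_in−Q_out)) = 9.29 × (14.8/11.446)^(-1.7616) = 5.9075 mol.
C = m/V = 5.9075/11.446 = 0.51612 mol/m³.

0.516 mol/m³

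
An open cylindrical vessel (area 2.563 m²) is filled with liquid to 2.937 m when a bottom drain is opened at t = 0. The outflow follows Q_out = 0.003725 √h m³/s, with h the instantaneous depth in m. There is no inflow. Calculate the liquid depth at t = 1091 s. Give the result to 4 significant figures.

A dh/dt = −Q_out = −0.003725 √h.
Separate and integrate: 2(√h − √h₀) = −(0.003725/A) t.
√h = √2.937 − 0.003725·1091/(2·2.563) = 1.71377 − 0.792816 = 0.920952.
h = 0.920952² = 0.848152 m.

0.8482 m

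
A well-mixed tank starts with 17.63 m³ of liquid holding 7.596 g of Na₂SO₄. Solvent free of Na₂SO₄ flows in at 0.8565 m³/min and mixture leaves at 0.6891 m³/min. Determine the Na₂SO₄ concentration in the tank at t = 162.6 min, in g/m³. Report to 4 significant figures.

Total volume: dV/dt = Q_in − Q_out = 0.167400 m³/min, so V(t) = 17.63 + 0.167400 t and V(162.6) = 44.8492 m³.
Species balance (pure solvent in): dm/dt = −Q_out · m/V(t).
dm/m = −Q_out dt/(V₀ + 0.167400 t); integrating gives ln(m/m₀) = −(Q_out/(Q_in−Q_out)) ln(V/V₀).
m = m₀ (V₀/V)^(Q_out/(Q_in−Q_out)) = 7.596 × (17.63/44.8492)^(4.11649) = 0.162681 g.
C = m/V = 0.162681/44.8492 = 0.00362729 g/m³.

0.003627 g/m³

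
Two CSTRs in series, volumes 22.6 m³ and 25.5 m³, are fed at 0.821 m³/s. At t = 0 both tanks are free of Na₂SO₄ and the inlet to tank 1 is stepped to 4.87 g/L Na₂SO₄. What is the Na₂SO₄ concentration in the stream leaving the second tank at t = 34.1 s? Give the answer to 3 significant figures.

Time constants: τᵢ = Vᵢ/Q for each well-mixed tank.
τ₁ = 22.6/0.821 = 27.527 s; τ₂ = 25.5/0.821 = 31.060 s.
Tank 1: C₁ = C_in(1 − e^(−t/τ₁)). Tank 2 (τ₁ ≠ τ₂): C₂ = C_in[1 − (τ₁ e^(−t/τ₁) − τ₂ e^(−t/τ₂))/(τ₁ − τ₂)].
At t = 34.1: e^(−t/τ₁) = 0.28974, e^(−t/τ₂) = 0.33358.
C₂ = 4.87·[1 − (27.527·0.28974 − 31.060·0.33358)/(-3.5323)] = 4.87·0.32482 = 1.5819 g/L.

1.58 g/L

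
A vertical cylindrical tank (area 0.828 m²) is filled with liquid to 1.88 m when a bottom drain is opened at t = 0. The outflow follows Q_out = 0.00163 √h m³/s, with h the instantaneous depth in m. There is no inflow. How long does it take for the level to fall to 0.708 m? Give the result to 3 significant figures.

Accumulation of liquid (constant cross-section A): A dh/dt = −0.00163 √h.
Separate and integrate: 2(√h − √h₀) = −(0.00163/A) t.
t = 2A(√h₀ − √h)/0.00163 = 2·0.828·(√1.88 − √0.708)/0.00163
  = 1.6560 × (1.3711 − 0.84143) / 0.00163 = 538.15 s.

538 s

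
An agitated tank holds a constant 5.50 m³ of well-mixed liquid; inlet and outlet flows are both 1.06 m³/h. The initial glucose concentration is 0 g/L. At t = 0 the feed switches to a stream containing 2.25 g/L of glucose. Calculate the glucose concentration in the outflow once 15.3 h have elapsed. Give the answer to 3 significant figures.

2.13 g/L

Accumulation = in − out for the solute gives V dC/dt = Q(C_in − C).
So dC/dt = (C_in − C)/τ with τ = V/Q = 5.50/1.06 = 5.1887 h.
This is linear first-order; C(t) = C_in + (C₀ − C_in) e^(−t/τ).
C(15.3) = 2.25 + (0 − 2.25)·e^(−15.3/5.1887) = 2.25 + (-2.2500)·0.052406 = 2.1321 g/L.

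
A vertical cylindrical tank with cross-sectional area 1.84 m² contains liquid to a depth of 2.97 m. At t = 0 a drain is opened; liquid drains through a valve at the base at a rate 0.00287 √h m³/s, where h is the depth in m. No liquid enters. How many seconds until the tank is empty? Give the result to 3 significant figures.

2210 s

With no inflow, A dh/dt = −0.00287 √h.
This is separable: 2 d(√h)/dt = −0.00287/A, so √h = √h₀ − (0.00287/(2A)) t.
Set h = 0: 2√h₀ = (0.00287/A) t_empty ⇒ t_empty = 2A√h₀/0.00287.
t_empty = 2·1.84·√2.97/0.00287 = 3.6800·1.7234/0.00287 = 2209.8 s.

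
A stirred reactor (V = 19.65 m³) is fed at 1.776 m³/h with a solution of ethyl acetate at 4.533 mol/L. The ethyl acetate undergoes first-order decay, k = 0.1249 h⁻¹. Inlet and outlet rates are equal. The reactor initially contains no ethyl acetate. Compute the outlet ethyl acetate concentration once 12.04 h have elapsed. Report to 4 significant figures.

Accumulation = in − out − consumed: V dC/dt = Q C_in − Q C − k V C.
dC/dt = (Q/V) C_in − (Q/V + k) C; effective rate a = Q/V + k = 0.0903817 + 0.1249 = 0.215282 h⁻¹.
C_ss = Q C_in/(Q + kV) = 1.90309 mol/L; C(t) = C_ss + (C₀ − C_ss) e^(−a t).
C(12.04) = 1.90309 + (-1.90309)·e^(−0.215282·12.04) = 1.90309 + (-1.90309)·0.0748708 = 1.76060 mol/L.

1.761 mol/L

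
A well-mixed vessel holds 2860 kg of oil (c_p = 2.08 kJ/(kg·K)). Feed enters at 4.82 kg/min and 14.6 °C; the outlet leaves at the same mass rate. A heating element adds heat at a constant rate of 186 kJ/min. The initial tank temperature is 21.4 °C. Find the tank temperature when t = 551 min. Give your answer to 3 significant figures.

28.5 °C

M c_p dT/dt = ṁ c_p (T_in − T) + Q̇.
Rearrange: dT/dt = (T_ss − T)/τ with τ = M/ṁ = 593.36 min and T_ss = T_in + Q̇/(ṁ c_p) = 33.153 °C.
Integrating: T(t) = T_ss + (T₀ − T_ss) e^(−t/τ).
T(551) = 33.153 + (-11.753)·e^(−551/593.36) = 33.153 + (-11.753)·0.39510 = 28.509 °C.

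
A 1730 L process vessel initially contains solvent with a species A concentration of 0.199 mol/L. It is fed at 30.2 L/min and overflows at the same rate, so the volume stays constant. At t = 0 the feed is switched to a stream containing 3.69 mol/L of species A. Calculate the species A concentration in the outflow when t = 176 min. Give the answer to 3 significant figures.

Accumulation = in − out for the solute gives V dC/dt = Q(C_in − C).
Rewrite as dC/dt + C/τ = C_in/τ, τ = V/Q = 57.285 min.
C approaches C_in exponentially: C(t) = C_in + (C₀ − C_in) e^(−t/τ).
C(176) = 3.69 + (0.199 − 3.69)·e^(−176/57.285) = 3.69 + (-3.4910)·0.046311 = 3.5283 mol/L.

3.53 mol/L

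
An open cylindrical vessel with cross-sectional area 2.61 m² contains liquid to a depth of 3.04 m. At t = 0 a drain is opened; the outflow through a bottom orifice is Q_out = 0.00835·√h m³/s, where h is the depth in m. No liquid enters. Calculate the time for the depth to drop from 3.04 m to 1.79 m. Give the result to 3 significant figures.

With no inflow, A dh/dt = −0.00835 √h.
Separate and integrate: 2(√h − √h₀) = −(0.00835/A) t.
t = 2A(√h₀ − √h)/0.00835 = 2·2.61·(√3.04 − √1.79)/0.00835
  = 5.2200 × (1.7436 − 1.3379) / 0.00835 = 253.59 s.

254 s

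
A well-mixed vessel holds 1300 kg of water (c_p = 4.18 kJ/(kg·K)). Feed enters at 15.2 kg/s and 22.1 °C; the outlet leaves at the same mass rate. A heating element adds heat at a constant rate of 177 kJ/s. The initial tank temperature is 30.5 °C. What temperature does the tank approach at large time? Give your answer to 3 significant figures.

M c_p dT/dt = ṁ c_p (T_in − T) + Q̇.
At steady state dT/dt = 0 ⇒ T_ss = T_in + Q̇/(ṁ c_p) = 22.1 + 177/(15.2·4.18) = 24.886 °C.

24.9 °C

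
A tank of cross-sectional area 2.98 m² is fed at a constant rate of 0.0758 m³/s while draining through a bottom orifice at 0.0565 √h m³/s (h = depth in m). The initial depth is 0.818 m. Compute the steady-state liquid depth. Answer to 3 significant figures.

Level balance: A dh/dt = 0.0758 − 0.0565 √h. Setting dh/dt = 0:
Q_in = 0.0565 √h_ss ⇒ √h_ss = 0.0758/0.0565 = 1.3416.
h_ss = 1.3416² = 1.7999 m. (Since h₀ = 0.818 m < h_ss, the level will rise toward this value.)

1.80 m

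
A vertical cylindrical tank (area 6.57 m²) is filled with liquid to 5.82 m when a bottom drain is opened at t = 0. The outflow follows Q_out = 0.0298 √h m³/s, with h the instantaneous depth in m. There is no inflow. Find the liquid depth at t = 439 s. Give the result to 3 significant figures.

2.01 m

With no inflow, A dh/dt = −0.0298 √h.
This is separable: 2 d(√h)/dt = −0.0298/A, so √h = √h₀ − (0.0298/(2A)) t.
√h = √5.82 − 0.0298·439/(2·6.57) = 2.4125 − 0.99560 = 1.4169.
h = 1.4169² = 2.0075 m.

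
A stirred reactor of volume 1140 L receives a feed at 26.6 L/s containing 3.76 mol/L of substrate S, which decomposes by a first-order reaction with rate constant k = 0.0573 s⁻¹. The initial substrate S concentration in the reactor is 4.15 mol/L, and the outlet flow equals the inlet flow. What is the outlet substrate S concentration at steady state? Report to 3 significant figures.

1.09 mol/L

V dC/dt = Q(C_in − C) − k V C.
At steady state: 0 = Q C_in − (Q + kV) C_ss, so C_ss = Q C_in/(Q + kV).
C_ss = 26.6·3.76/(26.6 + 0.0573·1140) = 100.02/91.922 = 1.0881 mol/L.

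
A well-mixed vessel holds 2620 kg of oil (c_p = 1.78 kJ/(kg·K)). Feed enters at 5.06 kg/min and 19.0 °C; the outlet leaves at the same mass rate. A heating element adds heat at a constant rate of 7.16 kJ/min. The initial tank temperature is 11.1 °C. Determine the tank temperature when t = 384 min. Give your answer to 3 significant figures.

15.7 °C

Unsteady energy balance on the tank contents: M c_p dT/dt = ṁ c_p (T_in − T) + 7.16.
Rearrange: dT/dt = (T_ss − T)/τ with τ = M/ṁ = 517.79 min and T_ss = T_in + Q̇/(ṁ c_p) = 19.795 °C.
Solution: T(t) = T_ss + (T₀ − T_ss) e^(−t/τ).
T(384) = 19.795 + (-8.6950)·e^(−384/517.79) = 19.795 + (-8.6950)·0.47634 = 15.653 °C.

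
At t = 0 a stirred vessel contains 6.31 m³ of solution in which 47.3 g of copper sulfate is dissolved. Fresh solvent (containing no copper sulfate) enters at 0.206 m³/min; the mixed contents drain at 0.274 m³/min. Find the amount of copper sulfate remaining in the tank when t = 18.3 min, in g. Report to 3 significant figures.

19.5 g

Total volume: dV/dt = Q_in − Q_out = -0.068000 m³/min, so V(t) = 6.31 − 0.068000 t and V(18.3) = 5.0656 m³.
Solute balance: dm/dt = 0 − Q_out C = −Q_out m/V(t).
Separate: dm/m = −Q_out dt/V(t) ⇒ ln(m/m₀) = −(Q_out/(Q_in−Q_out)) ln(V/V₀).
m = m₀ (V₀/V)^(Q_out/(Q_in−Q_out)) = 47.3 × (6.31/5.0656)^(-4.0294) = 19.519 g.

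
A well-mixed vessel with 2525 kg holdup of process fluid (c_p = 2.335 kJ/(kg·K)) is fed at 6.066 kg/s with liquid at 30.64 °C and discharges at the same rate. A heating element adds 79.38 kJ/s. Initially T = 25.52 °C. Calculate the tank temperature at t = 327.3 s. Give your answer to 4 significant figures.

31.36 °C

M c_p dT/dt = ṁ c_p (T_in − T) + Q̇.
Rearrange: dT/dt = (T_ss − T)/τ with τ = M/ṁ = 416.255 s and T_ss = T_in + Q̇/(ṁ c_p) = 36.2443 °C.
This is linear first-order; T(t) = T_ss + (T₀ − T_ss) e^(−t/τ).
T(327.3) = 36.2443 + (-10.7243)·e^(−327.3/416.255) = 36.2443 + (-10.7243)·0.455528 = 31.3591 °C.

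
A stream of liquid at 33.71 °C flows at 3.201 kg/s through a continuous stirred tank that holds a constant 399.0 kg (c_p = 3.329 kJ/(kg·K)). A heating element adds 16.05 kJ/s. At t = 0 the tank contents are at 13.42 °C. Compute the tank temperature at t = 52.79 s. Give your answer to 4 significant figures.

20.95 °C

Heat balance on the well-mixed liquid: M c_p dT/dt = ṁ c_p (T_in − T) + 16.05.
Rearrange: dT/dt = (T_ss − T)/τ with τ = M/ṁ = 124.649 s and T_ss = T_in + Q̇/(ṁ c_p) = 35.2162 °C.
This is linear first-order; T(t) = T_ss + (T₀ − T_ss) e^(−t/τ).
T(52.79) = 35.2162 + (-21.7962)·e^(−52.79/124.649) = 35.2162 + (-21.7962)·0.654744 = 20.9453 °C.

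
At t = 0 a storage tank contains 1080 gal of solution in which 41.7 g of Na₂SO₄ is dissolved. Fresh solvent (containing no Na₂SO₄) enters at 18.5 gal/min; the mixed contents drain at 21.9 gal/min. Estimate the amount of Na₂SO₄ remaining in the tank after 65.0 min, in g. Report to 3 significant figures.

9.54 g

Total volume: dV/dt = Q_in − Q_out = -3.4000 gal/min, so V(t) = 1080 − 3.4000 t and V(65.0) = 859.00 gal.
Species balance (pure solvent in): dm/dt = −Q_out · m/V(t).
Separate: dm/m = −Q_out dt/V(t) ⇒ ln(m/m₀) = −(Q_out/(Q_in−Q_out)) ln(V/V₀).
m = m₀ (V₀/V)^(Q_out/(Q_in−Q_out)) = 41.7 × (1080/859.00)^(-6.4412) = 9.5430 g.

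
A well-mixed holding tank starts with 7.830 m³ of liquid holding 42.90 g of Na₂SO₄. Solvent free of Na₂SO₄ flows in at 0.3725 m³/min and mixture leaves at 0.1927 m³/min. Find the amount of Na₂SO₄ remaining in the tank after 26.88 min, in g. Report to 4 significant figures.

Total volume: dV/dt = Q_in − Q_out = 0.179800 m³/min, so V(t) = 7.830 + 0.179800 t and V(26.88) = 12.6630 m³.
No Na₂SO₄ enters, so dm/dt = −Q_out · (m/V).
Separate: dm/m = −Q_out dt/V(t) ⇒ ln(m/m₀) = −(Q_out/(Q_in−Q_out)) ln(V/V₀).
m = m₀ (V₀/V)^(Q_out/(Q_in−Q_out)) = 42.90 × (7.830/12.6630)^(1.07175) = 25.6273 g.

25.63 g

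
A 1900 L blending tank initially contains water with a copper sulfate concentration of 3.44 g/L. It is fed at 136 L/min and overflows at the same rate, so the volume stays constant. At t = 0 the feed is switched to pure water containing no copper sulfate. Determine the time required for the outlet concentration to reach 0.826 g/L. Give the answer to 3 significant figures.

Species balance: V dC/dt = Q(C_in − C) ⇒ τ = V/Q = 13.971 min.
C(t) = C_in + (C₀ − C_in) e^(−t/τ). Set C = 0.826 and solve for t:
e^(−t/τ) = (C − C_in)/(C₀ − C_in) = (0.826 − 0)/(3.44 − 0) = 0.24012
t = −τ ln(…) = 13.971 × 1.4266 = 19.931 min.

19.9 min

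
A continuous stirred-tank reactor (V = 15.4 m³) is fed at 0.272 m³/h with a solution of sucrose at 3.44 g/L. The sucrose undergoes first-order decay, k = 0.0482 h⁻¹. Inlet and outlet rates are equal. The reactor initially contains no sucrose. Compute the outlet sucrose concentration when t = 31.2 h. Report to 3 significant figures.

0.804 g/L

Species balance: V dC/dt = Q C_in − Q C − k V C.
dC/dt = (Q/V) C_in − (Q/V + k) C; effective rate a = Q/V + k = 0.017662 + 0.0482 = 0.065862 h⁻¹.
C_ss = Q C_in/(Q + kV) = 0.92251 g/L; C(t) = C_ss + (C₀ − C_ss) e^(−a t).
C(31.2) = 0.92251 + (-0.92251)·e^(−0.065862·31.2) = 0.92251 + (-0.92251)·0.12811 = 0.80433 g/L.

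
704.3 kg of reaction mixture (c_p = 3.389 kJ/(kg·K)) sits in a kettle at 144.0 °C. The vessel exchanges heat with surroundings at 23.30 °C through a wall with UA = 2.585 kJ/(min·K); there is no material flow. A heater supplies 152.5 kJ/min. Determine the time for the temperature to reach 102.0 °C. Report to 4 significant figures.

1054 min

First-law balance (no shaft work): M c_p dT/dt = −UA(T − T_amb) + Q̇.
τ = M c_p/UA = 923.355 min; T_ss = T_amb + Q̇/UA = 23.30 + 152.5/2.585 = 82.2942 °C.
T(t) = T_ss + (T₀ − T_ss)e^(−t/τ); set T = 102.0:
t = −τ ln[(T − T_ss)/(T₀ − T_ss)] = −923.355 · ln(0.319351) = 1053.98 min.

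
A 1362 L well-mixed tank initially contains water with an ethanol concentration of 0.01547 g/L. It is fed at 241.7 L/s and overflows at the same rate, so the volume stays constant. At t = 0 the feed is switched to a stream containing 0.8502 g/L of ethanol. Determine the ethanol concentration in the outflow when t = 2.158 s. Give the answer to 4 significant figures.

0.2810 g/L

Species balance on the tank: V dC/dt = Q(C_in − C).
Rewrite as dC/dt + C/τ = C_in/τ, τ = V/Q = 5.63508 s.
This is linear first-order; C(t) = C_in + (C₀ − C_in) e^(−t/τ).
C(2.158) = 0.8502 + (0.01547 − 0.8502)·e^(−2.158/5.63508) = 0.8502 + (-0.834730)·0.681842 = 0.281046 g/L.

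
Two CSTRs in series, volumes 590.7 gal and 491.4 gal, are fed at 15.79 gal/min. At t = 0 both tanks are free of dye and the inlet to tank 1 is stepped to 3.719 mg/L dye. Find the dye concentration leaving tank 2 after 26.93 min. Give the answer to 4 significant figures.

0.6956 mg/L

Species balance on tank i: dCᵢ/dt = (Cᵢ₋₁ − Cᵢ)/τᵢ with τᵢ = Vᵢ/Q.
τ₁ = 590.7/15.79 = 37.4098 min; τ₂ = 491.4/15.79 = 31.1210 min.
Solving the cascade with C₁(0)=C₂(0)=0 gives C₂(t) = C_in[1 − (τ₁ e^(−t/τ₁) − τ₂ e^(−t/τ₂))/(τ₁ − τ₂)].
At t = 26.93: e^(−t/τ₁) = 0.486818, e^(−t/τ₂) = 0.420911.
C₂ = 3.719·[1 − (37.4098·0.486818 − 31.1210·0.420911)/(6.28879)] = 3.719·0.187036 = 0.695586 mg/L.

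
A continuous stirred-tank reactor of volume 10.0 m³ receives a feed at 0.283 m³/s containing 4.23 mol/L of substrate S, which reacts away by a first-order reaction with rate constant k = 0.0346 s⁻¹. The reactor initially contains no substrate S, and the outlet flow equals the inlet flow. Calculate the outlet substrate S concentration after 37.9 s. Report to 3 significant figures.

V dC/dt = Q(C_in − C) − k V C.
This is linear with rate a = Q/V + k = 0.062900 s⁻¹.
C_ss = Q C_in/(Q + kV) = 1.9032 mol/L; C(t) = C_ss + (C₀ − C_ss) e^(−a t).
C(37.9) = 1.9032 + (-1.9032)·e^(−0.062900·37.9) = 1.9032 + (-1.9032)·0.092189 = 1.7277 mol/L.

1.73 mol/L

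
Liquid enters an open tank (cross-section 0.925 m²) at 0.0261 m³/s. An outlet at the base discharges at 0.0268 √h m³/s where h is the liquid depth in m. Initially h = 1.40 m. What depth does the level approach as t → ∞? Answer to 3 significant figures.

0.948 m

Unsteady balance on liquid volume: A dh/dt = Q_in − 0.0268 √h. At steady state dh/dt = 0:
Q_in = 0.0268 √h_ss ⇒ √h_ss = 0.0261/0.0268 = 0.97388.
h_ss = 0.97388² = 0.94844 m. (Since h₀ = 1.40 m > h_ss, the level will fall toward this value.)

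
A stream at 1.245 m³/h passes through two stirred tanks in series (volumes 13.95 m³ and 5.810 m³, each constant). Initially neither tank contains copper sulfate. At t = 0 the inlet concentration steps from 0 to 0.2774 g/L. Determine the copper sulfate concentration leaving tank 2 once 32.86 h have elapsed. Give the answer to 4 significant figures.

Each tank obeys Vᵢ dCᵢ/dt = Q(Cᵢ₋₁ − Cᵢ), so τᵢ = Vᵢ/Q.
τ₁ = 13.95/1.245 = 11.2048 h; τ₂ = 5.810/1.245 = 4.66667 h.
Tank 1: C₁ = C_in(1 − e^(−t/τ₁)). Tank 2 (τ₁ ≠ τ₂): C₂ = C_in[1 − (τ₁ e^(−t/τ₁) − τ₂ e^(−t/τ₂))/(τ₁ − τ₂)].
At t = 32.86: e^(−t/τ₁) = 0.0532548, e^(−t/τ₂) = 0.000874876.
C₂ = 0.2774·[1 − (11.2048·0.0532548 − 4.66667·0.000874876)/(6.53815)] = 0.2774·0.909358 = 0.252256 g/L.

0.2523 g/L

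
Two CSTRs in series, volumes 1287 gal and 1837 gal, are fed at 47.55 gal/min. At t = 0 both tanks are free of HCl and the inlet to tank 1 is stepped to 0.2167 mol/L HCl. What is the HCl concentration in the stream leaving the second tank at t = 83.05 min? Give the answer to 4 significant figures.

0.1559 mol/L

Time constants: τᵢ = Vᵢ/Q for each well-mixed tank.
τ₁ = 1287/47.55 = 27.0662 min; τ₂ = 1837/47.55 = 38.6330 min.
Solving the cascade with C₁(0)=C₂(0)=0 gives C₂(t) = C_in[1 − (τ₁ e^(−t/τ₁) − τ₂ e^(−t/τ₂))/(τ₁ − τ₂)].
At t = 83.05: e^(−t/τ₁) = 0.0464956, e^(−t/τ₂) = 0.116517.
C₂ = 0.2167·[1 − (27.0662·0.0464956 − 38.6330·0.116517)/(-11.5668)] = 0.2167·0.719632 = 0.155944 mol/L.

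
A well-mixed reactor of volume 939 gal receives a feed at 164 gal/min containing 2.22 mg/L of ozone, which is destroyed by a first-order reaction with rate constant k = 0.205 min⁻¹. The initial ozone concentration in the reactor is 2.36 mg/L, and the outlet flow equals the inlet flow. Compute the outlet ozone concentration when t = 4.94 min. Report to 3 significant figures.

V dC/dt = Q(C_in − C) − k V C.
This is linear with rate a = Q/V + k = 0.37965 min⁻¹.
C_ss = Q C_in/(Q + kV) = 1.0213 mg/L; C(t) = C_ss + (C₀ − C_ss) e^(−a t).
C(4.94) = 1.0213 + (1.3387)·e^(−0.37965·4.94) = 1.0213 + (1.3387)·0.15328 = 1.2265 mg/L.

1.23 mg/L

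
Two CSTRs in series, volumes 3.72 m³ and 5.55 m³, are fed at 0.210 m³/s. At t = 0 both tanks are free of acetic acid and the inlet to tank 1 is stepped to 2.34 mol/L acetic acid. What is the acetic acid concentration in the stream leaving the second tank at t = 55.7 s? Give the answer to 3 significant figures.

Species balance on tank i: dCᵢ/dt = (Cᵢ₋₁ − Cᵢ)/τᵢ with τᵢ = Vᵢ/Q.
τ₁ = 3.72/0.210 = 17.714 s; τ₂ = 5.55/0.210 = 26.429 s.
Solving the cascade with C₁(0)=C₂(0)=0 gives C₂(t) = C_in[1 − (τ₁ e^(−t/τ₁) − τ₂ e^(−t/τ₂))/(τ₁ − τ₂)].
At t = 55.7: e^(−t/τ₁) = 0.043095, e^(−t/τ₂) = 0.12153.
C₂ = 2.34·[1 − (17.714·0.043095 − 26.429·0.12153)/(-8.7143)] = 2.34·0.71902 = 1.6825 mol/L.

1.68 mol/L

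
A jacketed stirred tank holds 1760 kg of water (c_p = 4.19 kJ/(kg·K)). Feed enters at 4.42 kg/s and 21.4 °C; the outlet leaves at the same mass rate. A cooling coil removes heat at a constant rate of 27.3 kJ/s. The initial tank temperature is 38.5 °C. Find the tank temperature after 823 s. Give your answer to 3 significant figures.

22.3 °C

Heat balance on the well-mixed liquid: M c_p dT/dt = ṁ c_p (T_in − T) − 27.3.
Rearrange: dT/dt = (T_ss − T)/τ with τ = M/ṁ = 398.19 s and T_ss = T_in − Q̇/(ṁ c_p) = 19.926 °C.
This is linear first-order; T(t) = T_ss + (T₀ − T_ss) e^(−t/τ).
T(823) = 19.926 + (18.574)·e^(−823/398.19) = 19.926 + (18.574)·0.12658 = 22.277 °C.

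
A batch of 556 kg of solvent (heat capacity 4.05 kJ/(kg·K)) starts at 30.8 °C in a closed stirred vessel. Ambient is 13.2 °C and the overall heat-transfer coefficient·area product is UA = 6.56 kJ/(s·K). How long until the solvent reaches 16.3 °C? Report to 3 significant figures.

596 s

Lumped-capacitance energy balance: M c_p dT/dt = UA(T_amb − T).
τ = M c_p/UA = 343.26 s; T_ss = T_amb = 13.200 °C.
T(t) = T_ss + (T₀ − T_ss)e^(−t/τ); set T = 16.3:
t = −τ ln[(T − T_ss)/(T₀ − T_ss)] = −343.26 · ln(0.17614) = 596.07 s.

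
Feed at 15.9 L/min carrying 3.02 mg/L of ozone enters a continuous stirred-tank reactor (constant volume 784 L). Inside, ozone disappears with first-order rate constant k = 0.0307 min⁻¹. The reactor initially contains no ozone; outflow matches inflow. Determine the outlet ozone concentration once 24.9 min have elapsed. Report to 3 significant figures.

0.864 mg/L

Species balance: V dC/dt = Q C_in − Q C − k V C.
dC/dt = (Q/V) C_in − (Q/V + k) C; effective rate a = Q/V + k = 0.020281 + 0.0307 = 0.050981 min⁻¹.
C_ss = Q C_in/(Q + kV) = 1.2014 mg/L; C(t) = C_ss + (C₀ − C_ss) e^(−a t).
C(24.9) = 1.2014 + (-1.2014)·e^(−0.050981·24.9) = 1.2014 + (-1.2014)·0.28100 = 0.86380 mg/L.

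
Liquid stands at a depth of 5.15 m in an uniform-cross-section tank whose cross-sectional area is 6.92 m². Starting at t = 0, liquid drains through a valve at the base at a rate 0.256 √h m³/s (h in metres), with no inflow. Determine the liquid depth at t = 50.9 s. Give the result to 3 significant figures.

With no inflow, A dh/dt = −0.256 √h.
Separate and integrate: 2(√h − √h₀) = −(0.256/A) t.
√h = √5.15 − 0.256·50.9/(2·6.92) = 2.2694 − 0.94150 = 1.3279.
h = 1.3279² = 1.7632 m.

1.76 m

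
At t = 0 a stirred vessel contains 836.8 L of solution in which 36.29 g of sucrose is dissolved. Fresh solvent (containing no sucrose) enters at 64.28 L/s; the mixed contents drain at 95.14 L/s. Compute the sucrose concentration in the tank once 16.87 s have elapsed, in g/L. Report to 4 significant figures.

0.005712 g/L

Total volume: dV/dt = Q_in − Q_out = -30.8600 L/s, so V(t) = 836.8 − 30.8600 t and V(16.87) = 316.192 L.
Species balance (pure solvent in): dm/dt = −Q_out · m/V(t).
dm/m = −Q_out dt/(V₀ − 30.8600 t); integrating gives ln(m/m₀) = −(Q_out/(Q_in−Q_out)) ln(V/V₀).
m = m₀ (V₀/V)^(Q_out/(Q_in−Q_out)) = 36.29 × (836.8/316.192)^(-3.08296) = 1.80597 g.
C = m/V = 1.80597/316.192 = 0.00571163 g/L.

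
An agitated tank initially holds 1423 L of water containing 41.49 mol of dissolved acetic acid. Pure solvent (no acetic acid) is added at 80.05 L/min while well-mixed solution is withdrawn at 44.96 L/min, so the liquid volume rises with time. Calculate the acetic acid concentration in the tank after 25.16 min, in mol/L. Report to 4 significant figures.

Total volume: dV/dt = Q_in − Q_out = 35.0900 L/min, so V(t) = 1423 + 35.0900 t and V(25.16) = 2305.86 L.
Species balance (pure solvent in): dm/dt = −Q_out · m/V(t).
Separate: dm/m = −Q_out dt/V(t) ⇒ ln(m/m₀) = −(Q_out/(Q_in−Q_out)) ln(V/V₀).
m = m₀ (V₀/V)^(Q_out/(Q_in−Q_out)) = 41.49 × (1423/2305.86)^(1.28128) = 22.3538 mol.
C = m/V = 22.3538/2305.86 = 0.00969431 mol/L.

0.009694 mol/L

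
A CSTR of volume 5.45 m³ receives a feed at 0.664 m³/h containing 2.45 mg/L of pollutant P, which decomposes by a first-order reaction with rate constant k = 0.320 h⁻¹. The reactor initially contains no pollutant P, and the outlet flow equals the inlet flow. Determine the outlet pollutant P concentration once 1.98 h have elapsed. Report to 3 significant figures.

0.394 mg/L

V dC/dt = Q(C_in − C) − k V C.
This is linear with rate a = Q/V + k = 0.44183 h⁻¹.
C_ss = Q C_in/(Q + kV) = 0.67558 mg/L; C(t) = C_ss + (C₀ − C_ss) e^(−a t).
C(1.98) = 0.67558 + (-0.67558)·e^(−0.44183·1.98) = 0.67558 + (-0.67558)·0.41693 = 0.39391 mg/L.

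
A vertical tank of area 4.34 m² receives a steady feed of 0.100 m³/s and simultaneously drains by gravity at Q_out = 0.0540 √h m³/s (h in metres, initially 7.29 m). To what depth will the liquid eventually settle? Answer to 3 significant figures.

Volume balance on the tank: A dh/dt = Q_in − 0.0540 √h. At steady state dh/dt = 0:
Q_in = 0.0540 √h_ss ⇒ √h_ss = 0.100/0.0540 = 1.8519.
h_ss = 1.8519² = 3.4294 m. (Since h₀ = 7.29 m > h_ss, the level will fall toward this value.)

3.43 m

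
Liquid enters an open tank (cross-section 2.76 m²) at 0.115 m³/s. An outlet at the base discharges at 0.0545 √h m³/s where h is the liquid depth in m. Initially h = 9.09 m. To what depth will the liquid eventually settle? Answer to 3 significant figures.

4.45 m

Unsteady balance on liquid volume: A dh/dt = Q_in − 0.0545 √h. At steady state dh/dt = 0:
Q_in = 0.0545 √h_ss ⇒ √h_ss = 0.115/0.0545 = 2.1101.
h_ss = 2.1101² = 4.4525 m. (Since h₀ = 9.09 m > h_ss, the level will fall toward this value.)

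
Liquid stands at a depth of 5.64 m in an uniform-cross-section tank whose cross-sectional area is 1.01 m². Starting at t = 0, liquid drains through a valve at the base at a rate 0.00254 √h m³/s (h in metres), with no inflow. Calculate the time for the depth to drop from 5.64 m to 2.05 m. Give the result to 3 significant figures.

With no inflow, A dh/dt = −0.00254 √h.
∫ h^(−1/2) dh = −(0.00254/A) ∫ dt, giving 2√h = 2√h₀ − (0.00254/A) t.
t = 2A(√h₀ − √h)/0.00254 = 2·1.01·(√5.64 − √2.05)/0.00254
  = 2.0200 × (2.3749 − 1.4318) / 0.00254 = 750.01 s.

750 s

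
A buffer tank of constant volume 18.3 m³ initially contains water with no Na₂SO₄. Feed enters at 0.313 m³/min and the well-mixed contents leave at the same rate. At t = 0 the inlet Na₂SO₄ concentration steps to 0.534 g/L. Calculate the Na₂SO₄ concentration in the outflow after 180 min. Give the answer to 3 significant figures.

0.509 g/L

Unsteady species balance (constant V, well mixed): V dC/dt = Q(C_in − C).
Time constant τ = V/Q = 18.3/0.313 = 58.466 min.
Solution: C(t) = C_in + (C₀ − C_in) e^(−t/τ).
C(180) = 0.534 + (0 − 0.534)·e^(−180/58.466) = 0.534 + (-0.53400)·0.046020 = 0.50943 g/L.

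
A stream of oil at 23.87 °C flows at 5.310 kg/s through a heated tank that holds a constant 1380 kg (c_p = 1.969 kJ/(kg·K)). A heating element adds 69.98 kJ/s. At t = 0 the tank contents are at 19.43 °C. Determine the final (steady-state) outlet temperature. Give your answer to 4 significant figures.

M c_p dT/dt = ṁ c_p (T_in − T) + Q̇.
At steady state dT/dt = 0 ⇒ T_ss = T_in + Q̇/(ṁ c_p) = 23.87 + 69.98/(5.310·1.969) = 30.5632 °C.

30.56 °C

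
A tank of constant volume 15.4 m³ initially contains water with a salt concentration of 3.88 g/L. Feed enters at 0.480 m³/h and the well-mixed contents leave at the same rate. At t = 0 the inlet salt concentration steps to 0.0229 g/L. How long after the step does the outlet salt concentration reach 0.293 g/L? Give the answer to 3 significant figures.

85.3 h

Species balance: V dC/dt = Q(C_in − C) ⇒ τ = V/Q = 32.083 h.
C(t) = C_in + (C₀ − C_in) e^(−t/τ). Set C = 0.293 and solve for t:
e^(−t/τ) = (C − C_in)/(C₀ − C_in) = (0.293 − 0.0229)/(3.88 − 0.0229) = 0.070027
t = −τ ln(…) = 32.083 × 2.6589 = 85.306 h.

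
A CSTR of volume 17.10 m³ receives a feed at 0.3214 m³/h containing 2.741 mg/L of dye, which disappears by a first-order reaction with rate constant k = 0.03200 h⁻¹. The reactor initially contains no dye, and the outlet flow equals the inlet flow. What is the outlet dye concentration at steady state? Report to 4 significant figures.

1.014 mg/L

V dC/dt = Q(C_in − C) − k V C.
Steady state (dC/dt = 0): C_ss = Q C_in/(Q + kV) = C_in/(1 + kV/Q).
C_ss = 0.3214·2.741/(0.3214 + 0.03200·17.10) = 0.880957/0.868600 = 1.01423 mg/L.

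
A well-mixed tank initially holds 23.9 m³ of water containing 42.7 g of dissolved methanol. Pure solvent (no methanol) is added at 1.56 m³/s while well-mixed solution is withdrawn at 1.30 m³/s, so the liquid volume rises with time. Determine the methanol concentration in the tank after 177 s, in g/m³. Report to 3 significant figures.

0.00285 g/m³

Total volume: dV/dt = Q_in − Q_out = 0.26000 m³/s, so V(t) = 23.9 + 0.26000 t and V(177) = 69.920 m³.
No methanol enters, so dm/dt = −Q_out · (m/V).
Separate: dm/m = −Q_out dt/V(t) ⇒ ln(m/m₀) = −(Q_out/(Q_in−Q_out)) ln(V/V₀).
m = m₀ (V₀/V)^(Q_out/(Q_in−Q_out)) = 42.7 × (23.9/69.920)^(5.0000) = 0.19926 g.
C = m/V = 0.19926/69.920 = 0.0028498 g/m³.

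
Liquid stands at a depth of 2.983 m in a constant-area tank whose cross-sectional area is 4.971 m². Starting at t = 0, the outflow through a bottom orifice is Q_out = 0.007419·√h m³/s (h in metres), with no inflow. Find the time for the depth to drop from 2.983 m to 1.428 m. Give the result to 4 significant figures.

713.1 s

Mass balance (ρ constant): A dh/dt = −0.007419 √h.
Separate and integrate: 2(√h − √h₀) = −(0.007419/A) t.
t = 2A(√h₀ − √h)/0.007419 = 2·4.971·(√2.983 − √1.428)/0.007419
  = 9.94200 × (1.72714 − 1.19499) / 0.007419 = 713.115 s.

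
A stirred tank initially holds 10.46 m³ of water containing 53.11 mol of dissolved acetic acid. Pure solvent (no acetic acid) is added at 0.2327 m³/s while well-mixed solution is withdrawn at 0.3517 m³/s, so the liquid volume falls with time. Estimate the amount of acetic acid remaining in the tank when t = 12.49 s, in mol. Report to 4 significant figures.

33.76 mol

Total volume: dV/dt = Q_in − Q_out = -0.119000 m³/s, so V(t) = 10.46 − 0.119000 t and V(12.49) = 8.97369 m³.
Solute balance: dm/dt = 0 − Q_out C = −Q_out m/V(t).
dm/m = −Q_out dt/(V₀ − 0.119000 t); integrating gives ln(m/m₀) = −(Q_out/(Q_in−Q_out)) ln(V/V₀).
m = m₀ (V₀/V)^(Q_out/(Q_in−Q_out)) = 53.11 × (10.46/8.97369)^(-2.95546) = 33.7644 mol.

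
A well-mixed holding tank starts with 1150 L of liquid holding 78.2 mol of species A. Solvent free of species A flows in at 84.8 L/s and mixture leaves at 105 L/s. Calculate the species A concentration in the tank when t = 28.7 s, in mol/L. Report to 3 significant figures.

Let m(t) be the amount of species A. Volume: V(t) = V₀ + (Q_in − Q_out) t = 1150 − 20.200 t; V(28.7) = 570.26 L.
No species A enters, so dm/dt = −Q_out · (m/V).
dm/m = −Q_out dt/(V₀ − 20.200 t); integrating gives ln(m/m₀) = −(Q_out/(Q_in−Q_out)) ln(V/V₀).
m = m₀ (V₀/V)^(Q_out/(Q_in−Q_out)) = 78.2 × (1150/570.26)^(-5.1980) = 2.0406 mol.
C = m/V = 2.0406/570.26 = 0.0035784 mol/L.

0.00358 mol/L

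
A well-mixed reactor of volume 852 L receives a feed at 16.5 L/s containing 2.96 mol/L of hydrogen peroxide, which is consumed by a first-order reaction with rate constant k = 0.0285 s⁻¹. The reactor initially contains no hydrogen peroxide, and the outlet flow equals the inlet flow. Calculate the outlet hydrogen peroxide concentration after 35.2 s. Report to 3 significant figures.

Accumulation = in − out − consumed: V dC/dt = Q C_in − Q C − k V C.
dC/dt = (Q/V) C_in − (Q/V + k) C; effective rate a = Q/V + k = 0.019366 + 0.0285 = 0.047866 s⁻¹.
C_ss = Q C_in/(Q + kV) = 1.1976 mol/L; C(t) = C_ss + (C₀ − C_ss) e^(−a t).
C(35.2) = 1.1976 + (-1.1976)·e^(−0.047866·35.2) = 1.1976 + (-1.1976)·0.18546 = 0.97548 mol/L.

0.975 mol/L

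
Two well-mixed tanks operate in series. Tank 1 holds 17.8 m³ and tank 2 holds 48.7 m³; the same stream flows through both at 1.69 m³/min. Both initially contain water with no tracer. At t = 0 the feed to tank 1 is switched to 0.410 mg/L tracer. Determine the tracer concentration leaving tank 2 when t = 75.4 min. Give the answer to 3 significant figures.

Each tank obeys Vᵢ dCᵢ/dt = Q(Cᵢ₋₁ − Cᵢ), so τᵢ = Vᵢ/Q.
τ₁ = 17.8/1.69 = 10.533 min; τ₂ = 48.7/1.69 = 28.817 min.
Solving the cascade with C₁(0)=C₂(0)=0 gives C₂(t) = C_in[1 − (τ₁ e^(−t/τ₁) − τ₂ e^(−t/τ₂))/(τ₁ − τ₂)].
At t = 75.4: e^(−t/τ₁) = 0.00077802, e^(−t/τ₂) = 0.073054.
C₂ = 0.410·[1 − (10.533·0.00077802 − 28.817·0.073054)/(-18.284)] = 0.410·0.88531 = 0.36298 mg/L.

0.363 mg/L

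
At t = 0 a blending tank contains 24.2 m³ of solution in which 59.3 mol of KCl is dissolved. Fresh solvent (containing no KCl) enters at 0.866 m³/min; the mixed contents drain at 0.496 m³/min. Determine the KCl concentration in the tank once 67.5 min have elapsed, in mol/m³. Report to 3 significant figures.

0.466 mol/m³

Let m(t) be the amount of KCl. Volume: V(t) = V₀ + (Q_in − Q_out) t = 24.2 + 0.37000 t; V(67.5) = 49.175 m³.
Solute balance: dm/dt = 0 − Q_out C = −Q_out m/V(t).
Separate: dm/m = −Q_out dt/V(t) ⇒ ln(m/m₀) = −(Q_out/(Q_in−Q_out)) ln(V/V₀).
m = m₀ (V₀/V)^(Q_out/(Q_in−Q_out)) = 59.3 × (24.2/49.175)^(1.3405) = 22.923 mol.
C = m/V = 22.923/49.175 = 0.46614 mol/m³.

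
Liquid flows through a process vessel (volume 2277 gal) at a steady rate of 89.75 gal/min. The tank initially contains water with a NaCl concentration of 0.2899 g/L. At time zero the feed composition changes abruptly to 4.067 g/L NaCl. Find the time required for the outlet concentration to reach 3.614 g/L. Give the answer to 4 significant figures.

Accumulation = in − out for the solute gives V dC/dt = Q(C_in − C), so τ = V/Q = 25.3705 min.
C(t) = C_in + (C₀ − C_in) e^(−t/τ). Set C = 3.614 and solve for t:
e^(−t/τ) = (C − C_in)/(C₀ − C_in) = (3.614 − 4.067)/(0.2899 − 4.067) = 0.119933
t = −τ ln(…) = 25.3705 × 2.12082 = 53.8062 min.

53.81 min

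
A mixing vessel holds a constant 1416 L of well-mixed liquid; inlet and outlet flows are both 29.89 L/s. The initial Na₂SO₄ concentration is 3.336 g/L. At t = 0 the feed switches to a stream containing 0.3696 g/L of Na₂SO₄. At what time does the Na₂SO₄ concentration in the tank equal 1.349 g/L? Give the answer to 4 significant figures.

52.50 s

Accumulation = in − out for the solute gives V dC/dt = Q(C_in − C), so τ = V/Q = 47.3737 s.
C(t) = C_in + (C₀ − C_in) e^(−t/τ). Set C = 1.349 and solve for t:
e^(−t/τ) = (C − C_in)/(C₀ − C_in) = (1.349 − 0.3696)/(3.336 − 0.3696) = 0.330165
t = −τ ln(…) = 47.3737 × 1.10816 = 52.4978 s.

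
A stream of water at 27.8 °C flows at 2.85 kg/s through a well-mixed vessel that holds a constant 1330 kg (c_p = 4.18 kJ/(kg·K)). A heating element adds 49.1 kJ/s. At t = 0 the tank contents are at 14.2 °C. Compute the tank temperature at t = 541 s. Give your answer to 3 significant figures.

M c_p dT/dt = ṁ c_p (T_in − T) + Q̇.
Rearrange: dT/dt = (T_ss − T)/τ with τ = M/ṁ = 466.67 s and T_ss = T_in + Q̇/(ṁ c_p) = 31.922 °C.
This is linear first-order; T(t) = T_ss + (T₀ − T_ss) e^(−t/τ).
T(541) = 31.922 + (-17.722)·e^(−541/466.67) = 31.922 + (-17.722)·0.31371 = 26.362 °C.

26.4 °C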